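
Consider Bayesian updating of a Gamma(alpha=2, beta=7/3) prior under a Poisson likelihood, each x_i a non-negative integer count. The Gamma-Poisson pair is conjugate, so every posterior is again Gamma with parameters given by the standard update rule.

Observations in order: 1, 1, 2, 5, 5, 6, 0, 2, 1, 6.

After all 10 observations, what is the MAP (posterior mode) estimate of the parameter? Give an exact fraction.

obs 1: x=1 → posterior Gamma(3, 10/3)
obs 2: x=1 → posterior Gamma(4, 13/3)
obs 3: x=2 → posterior Gamma(6, 16/3)
obs 4: x=5 → posterior Gamma(11, 19/3)
obs 5: x=5 → posterior Gamma(16, 22/3)
obs 6: x=6 → posterior Gamma(22, 25/3)
obs 7: x=0 → posterior Gamma(22, 28/3)
obs 8: x=2 → posterior Gamma(24, 31/3)
obs 9: x=1 → posterior Gamma(25, 34/3)
obs 10: x=6 → posterior Gamma(31, 37/3)

90/37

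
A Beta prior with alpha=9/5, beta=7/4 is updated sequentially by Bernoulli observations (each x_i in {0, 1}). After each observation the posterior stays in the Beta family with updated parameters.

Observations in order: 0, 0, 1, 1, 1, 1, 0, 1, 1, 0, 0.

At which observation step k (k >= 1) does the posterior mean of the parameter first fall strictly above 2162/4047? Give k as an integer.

obs 1: x=0 → posterior Beta(9/5, 11/4)
obs 2: x=0 → posterior Beta(9/5, 15/4)
obs 3: x=1 → posterior Beta(14/5, 15/4)
obs 4: x=1 → posterior Beta(19/5, 15/4)
obs 5: x=1 → posterior Beta(24/5, 15/4)
obs 6: x=1 → posterior Beta(29/5, 15/4)
obs 7: x=0 → posterior Beta(29/5, 19/4)
obs 8: x=1 → posterior Beta(34/5, 19/4)
obs 9: x=1 → posterior Beta(39/5, 19/4)
obs 10: x=0 → posterior Beta(39/5, 23/4)
obs 11: x=0 → posterior Beta(39/5, 27/4)

k = 5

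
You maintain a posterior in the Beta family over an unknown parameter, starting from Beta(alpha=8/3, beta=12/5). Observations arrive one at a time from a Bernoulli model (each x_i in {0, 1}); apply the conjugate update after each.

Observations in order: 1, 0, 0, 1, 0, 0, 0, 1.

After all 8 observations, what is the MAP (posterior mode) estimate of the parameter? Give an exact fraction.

obs 1: x=1 → posterior Beta(11/3, 12/5)
obs 2: x=0 → posterior Beta(11/3, 17/5)
obs 3: x=0 → posterior Beta(11/3, 22/5)
obs 4: x=1 → posterior Beta(14/3, 22/5)
obs 5: x=0 → posterior Beta(14/3, 27/5)
obs 6: x=0 → posterior Beta(14/3, 32/5)
obs 7: x=0 → posterior Beta(14/3, 37/5)
obs 8: x=1 → posterior Beta(17/3, 37/5)

35/83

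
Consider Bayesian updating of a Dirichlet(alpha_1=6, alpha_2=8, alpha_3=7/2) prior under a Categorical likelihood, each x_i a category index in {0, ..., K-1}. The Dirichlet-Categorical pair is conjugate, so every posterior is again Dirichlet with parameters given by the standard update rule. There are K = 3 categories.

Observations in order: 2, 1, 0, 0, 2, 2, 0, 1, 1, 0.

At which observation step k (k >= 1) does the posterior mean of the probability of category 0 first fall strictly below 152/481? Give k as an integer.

obs 1: x=2 → posterior Dirichlet(6, 8, 9/2)
obs 2: x=1 → posterior Dirichlet(6, 9, 9/2)
obs 3: x=0 → posterior Dirichlet(7, 9, 9/2)
obs 4: x=0 → posterior Dirichlet(8, 9, 9/2)
obs 5: x=2 → posterior Dirichlet(8, 9, 11/2)
obs 6: x=2 → posterior Dirichlet(8, 9, 13/2)
obs 7: x=0 → posterior Dirichlet(9, 9, 13/2)
obs 8: x=1 → posterior Dirichlet(9, 10, 13/2)
obs 9: x=1 → posterior Dirichlet(9, 11, 13/2)
obs 10: x=0 → posterior Dirichlet(10, 11, 13/2)

k = 2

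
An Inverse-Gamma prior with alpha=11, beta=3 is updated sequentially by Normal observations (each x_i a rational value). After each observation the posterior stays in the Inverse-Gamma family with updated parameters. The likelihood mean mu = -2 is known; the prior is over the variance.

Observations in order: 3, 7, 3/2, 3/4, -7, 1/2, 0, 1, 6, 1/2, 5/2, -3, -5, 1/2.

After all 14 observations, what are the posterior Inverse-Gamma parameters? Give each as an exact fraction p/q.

alpha=18, beta=4525/32

obs 1: x=3 → posterior Inverse-Gamma(23/2, 31/2)
obs 2: x=7 → posterior Inverse-Gamma(12, 56)
obs 3: x=3/2 → posterior Inverse-Gamma(25/2, 497/8)
obs 4: x=3/4 → posterior Inverse-Gamma(13, 2109/32)
obs 5: x=-7 → posterior Inverse-Gamma(27/2, 2509/32)
obs 6: x=1/2 → posterior Inverse-Gamma(14, 2609/32)
obs 7: x=0 → posterior Inverse-Gamma(29/2, 2673/32)
obs 8: x=1 → posterior Inverse-Gamma(15, 2817/32)
obs 9: x=6 → posterior Inverse-Gamma(31/2, 3841/32)
obs 10: x=1/2 → posterior Inverse-Gamma(16, 3941/32)
obs 11: x=5/2 → posterior Inverse-Gamma(33/2, 4265/32)
obs 12: x=-3 → posterior Inverse-Gamma(17, 4281/32)
obs 13: x=-5 → posterior Inverse-Gamma(35/2, 4425/32)
obs 14: x=1/2 → posterior Inverse-Gamma(18, 4525/32)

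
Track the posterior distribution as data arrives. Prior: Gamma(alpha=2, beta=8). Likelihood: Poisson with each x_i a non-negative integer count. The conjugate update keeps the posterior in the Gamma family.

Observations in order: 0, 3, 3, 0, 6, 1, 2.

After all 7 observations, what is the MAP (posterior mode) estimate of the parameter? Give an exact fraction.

16/15

obs 1: x=0 → posterior Gamma(2, 9)
obs 2: x=3 → posterior Gamma(5, 10)
obs 3: x=3 → posterior Gamma(8, 11)
obs 4: x=0 → posterior Gamma(8, 12)
obs 5: x=6 → posterior Gamma(14, 13)
obs 6: x=1 → posterior Gamma(15, 14)
obs 7: x=2 → posterior Gamma(17, 15)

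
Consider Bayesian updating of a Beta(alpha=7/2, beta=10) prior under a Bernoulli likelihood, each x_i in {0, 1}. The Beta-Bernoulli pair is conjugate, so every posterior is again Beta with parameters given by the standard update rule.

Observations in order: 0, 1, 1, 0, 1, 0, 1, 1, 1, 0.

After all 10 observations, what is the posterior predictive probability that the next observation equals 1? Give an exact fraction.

obs 1: x=0 → posterior Beta(7/2, 11)
obs 2: x=1 → posterior Beta(9/2, 11)
obs 3: x=1 → posterior Beta(11/2, 11)
obs 4: x=0 → posterior Beta(11/2, 12)
obs 5: x=1 → posterior Beta(13/2, 12)
obs 6: x=0 → posterior Beta(13/2, 13)
obs 7: x=1 → posterior Beta(15/2, 13)
obs 8: x=1 → posterior Beta(17/2, 13)
obs 9: x=1 → posterior Beta(19/2, 13)
obs 10: x=0 → posterior Beta(19/2, 14)

19/47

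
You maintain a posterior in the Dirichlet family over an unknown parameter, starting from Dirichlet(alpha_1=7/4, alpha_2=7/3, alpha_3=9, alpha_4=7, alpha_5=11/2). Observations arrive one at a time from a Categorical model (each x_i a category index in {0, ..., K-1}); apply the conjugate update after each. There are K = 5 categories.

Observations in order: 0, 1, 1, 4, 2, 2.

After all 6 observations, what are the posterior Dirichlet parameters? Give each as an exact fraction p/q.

obs 1: x=0 → posterior Dirichlet(11/4, 7/3, 9, 7, 11/2)
obs 2: x=1 → posterior Dirichlet(11/4, 10/3, 9, 7, 11/2)
obs 3: x=1 → posterior Dirichlet(11/4, 13/3, 9, 7, 11/2)
obs 4: x=4 → posterior Dirichlet(11/4, 13/3, 9, 7, 13/2)
obs 5: x=2 → posterior Dirichlet(11/4, 13/3, 10, 7, 13/2)
obs 6: x=2 → posterior Dirichlet(11/4, 13/3, 11, 7, 13/2)

alpha_1=11/4, alpha_2=13/3, alpha_3=11, alpha_4=7, alpha_5=13/2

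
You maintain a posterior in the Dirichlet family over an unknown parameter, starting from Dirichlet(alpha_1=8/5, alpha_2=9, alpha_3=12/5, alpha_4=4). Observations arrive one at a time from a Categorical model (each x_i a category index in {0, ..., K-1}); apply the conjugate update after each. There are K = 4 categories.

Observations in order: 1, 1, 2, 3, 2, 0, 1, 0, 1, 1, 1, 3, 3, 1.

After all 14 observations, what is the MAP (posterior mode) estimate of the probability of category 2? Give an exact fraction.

obs 1: x=1 → posterior Dirichlet(8/5, 10, 12/5, 4)
obs 2: x=1 → posterior Dirichlet(8/5, 11, 12/5, 4)
obs 3: x=2 → posterior Dirichlet(8/5, 11, 17/5, 4)
obs 4: x=3 → posterior Dirichlet(8/5, 11, 17/5, 5)
obs 5: x=2 → posterior Dirichlet(8/5, 11, 22/5, 5)
obs 6: x=0 → posterior Dirichlet(13/5, 11, 22/5, 5)
obs 7: x=1 → posterior Dirichlet(13/5, 12, 22/5, 5)
obs 8: x=0 → posterior Dirichlet(18/5, 12, 22/5, 5)
obs 9: x=1 → posterior Dirichlet(18/5, 13, 22/5, 5)
obs 10: x=1 → posterior Dirichlet(18/5, 14, 22/5, 5)
obs 11: x=1 → posterior Dirichlet(18/5, 15, 22/5, 5)
obs 12: x=3 → posterior Dirichlet(18/5, 15, 22/5, 6)
obs 13: x=3 → posterior Dirichlet(18/5, 15, 22/5, 7)
obs 14: x=1 → posterior Dirichlet(18/5, 16, 22/5, 7)

17/135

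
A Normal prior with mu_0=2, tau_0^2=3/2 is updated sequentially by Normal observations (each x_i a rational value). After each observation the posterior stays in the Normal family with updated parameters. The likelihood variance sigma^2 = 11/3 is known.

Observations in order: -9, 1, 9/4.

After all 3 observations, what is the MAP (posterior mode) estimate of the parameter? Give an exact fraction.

-31/196

obs 1: x=-9 → posterior Normal(-37/31, 33/31)
obs 2: x=1 → posterior Normal(-7/10, 33/40)
obs 3: x=9/4 → posterior Normal(-31/196, 33/49)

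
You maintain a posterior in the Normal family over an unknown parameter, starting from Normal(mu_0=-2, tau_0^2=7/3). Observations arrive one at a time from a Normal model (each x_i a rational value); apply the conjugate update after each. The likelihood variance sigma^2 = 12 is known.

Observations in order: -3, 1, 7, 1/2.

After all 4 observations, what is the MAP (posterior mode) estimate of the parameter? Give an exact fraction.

obs 1: x=-3 → posterior Normal(-93/43, 84/43)
obs 2: x=1 → posterior Normal(-43/25, 42/25)
obs 3: x=7 → posterior Normal(-37/57, 28/19)
obs 4: x=1/2 → posterior Normal(-67/128, 21/16)

-67/128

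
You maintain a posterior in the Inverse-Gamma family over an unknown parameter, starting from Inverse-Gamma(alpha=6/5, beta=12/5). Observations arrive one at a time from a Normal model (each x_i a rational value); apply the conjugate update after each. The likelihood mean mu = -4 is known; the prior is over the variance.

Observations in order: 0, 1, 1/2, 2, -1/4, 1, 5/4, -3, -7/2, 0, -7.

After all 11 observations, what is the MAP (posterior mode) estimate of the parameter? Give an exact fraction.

obs 1: x=0 → posterior Inverse-Gamma(17/10, 52/5)
obs 2: x=1 → posterior Inverse-Gamma(11/5, 229/10)
obs 3: x=1/2 → posterior Inverse-Gamma(27/10, 1321/40)
obs 4: x=2 → posterior Inverse-Gamma(16/5, 2041/40)
obs 5: x=-1/4 → posterior Inverse-Gamma(37/10, 9289/160)
obs 6: x=1 → posterior Inverse-Gamma(21/5, 11289/160)
obs 7: x=5/4 → posterior Inverse-Gamma(47/10, 6747/80)
obs 8: x=-3 → posterior Inverse-Gamma(26/5, 6787/80)
obs 9: x=-7/2 → posterior Inverse-Gamma(57/10, 6797/80)
obs 10: x=0 → posterior Inverse-Gamma(31/5, 7437/80)
obs 11: x=-7 → posterior Inverse-Gamma(67/10, 7797/80)

7797/616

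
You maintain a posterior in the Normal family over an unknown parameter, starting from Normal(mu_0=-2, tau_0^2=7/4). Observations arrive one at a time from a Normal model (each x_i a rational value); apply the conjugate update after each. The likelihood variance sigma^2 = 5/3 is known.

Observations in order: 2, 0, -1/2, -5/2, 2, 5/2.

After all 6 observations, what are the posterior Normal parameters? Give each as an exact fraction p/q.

obs 1: x=2 → posterior Normal(2/41, 35/41)
obs 2: x=0 → posterior Normal(1/31, 35/62)
obs 3: x=-1/2 → posterior Normal(-17/166, 35/83)
obs 4: x=-5/2 → posterior Normal(-61/104, 35/104)
obs 5: x=2 → posterior Normal(-19/125, 7/25)
obs 6: x=5/2 → posterior Normal(67/292, 35/146)

mu_0=67/292, tau_0^2=35/146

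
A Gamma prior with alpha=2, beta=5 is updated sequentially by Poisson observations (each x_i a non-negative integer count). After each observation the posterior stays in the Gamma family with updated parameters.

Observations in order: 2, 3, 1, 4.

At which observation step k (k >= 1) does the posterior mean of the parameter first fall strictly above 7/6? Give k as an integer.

k = 4

obs 1: x=2 → posterior Gamma(4, 6)
obs 2: x=3 → posterior Gamma(7, 7)
obs 3: x=1 → posterior Gamma(8, 8)
obs 4: x=4 → posterior Gamma(12, 9)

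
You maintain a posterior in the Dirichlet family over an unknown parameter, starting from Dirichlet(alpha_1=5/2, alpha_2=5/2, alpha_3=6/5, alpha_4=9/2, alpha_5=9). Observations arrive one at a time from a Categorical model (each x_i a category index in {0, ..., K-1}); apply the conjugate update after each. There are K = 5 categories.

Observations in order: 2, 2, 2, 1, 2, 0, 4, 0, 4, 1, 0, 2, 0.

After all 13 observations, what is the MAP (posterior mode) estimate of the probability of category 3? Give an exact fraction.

obs 1: x=2 → posterior Dirichlet(5/2, 5/2, 11/5, 9/2, 9)
obs 2: x=2 → posterior Dirichlet(5/2, 5/2, 16/5, 9/2, 9)
obs 3: x=2 → posterior Dirichlet(5/2, 5/2, 21/5, 9/2, 9)
obs 4: x=1 → posterior Dirichlet(5/2, 7/2, 21/5, 9/2, 9)
obs 5: x=2 → posterior Dirichlet(5/2, 7/2, 26/5, 9/2, 9)
obs 6: x=0 → posterior Dirichlet(7/2, 7/2, 26/5, 9/2, 9)
obs 7: x=4 → posterior Dirichlet(7/2, 7/2, 26/5, 9/2, 10)
obs 8: x=0 → posterior Dirichlet(9/2, 7/2, 26/5, 9/2, 10)
obs 9: x=4 → posterior Dirichlet(9/2, 7/2, 26/5, 9/2, 11)
obs 10: x=1 → posterior Dirichlet(9/2, 9/2, 26/5, 9/2, 11)
obs 11: x=0 → posterior Dirichlet(11/2, 9/2, 26/5, 9/2, 11)
obs 12: x=2 → posterior Dirichlet(11/2, 9/2, 31/5, 9/2, 11)
obs 13: x=0 → posterior Dirichlet(13/2, 9/2, 31/5, 9/2, 11)

35/277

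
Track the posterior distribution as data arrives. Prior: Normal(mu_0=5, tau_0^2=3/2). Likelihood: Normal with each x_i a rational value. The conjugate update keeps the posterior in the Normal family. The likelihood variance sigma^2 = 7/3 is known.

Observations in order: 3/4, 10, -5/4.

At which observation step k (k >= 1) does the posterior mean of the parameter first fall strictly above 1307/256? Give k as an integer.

k = 2

obs 1: x=3/4 → posterior Normal(307/92, 21/23)
obs 2: x=10 → posterior Normal(667/128, 21/32)
obs 3: x=-5/4 → posterior Normal(311/82, 21/41)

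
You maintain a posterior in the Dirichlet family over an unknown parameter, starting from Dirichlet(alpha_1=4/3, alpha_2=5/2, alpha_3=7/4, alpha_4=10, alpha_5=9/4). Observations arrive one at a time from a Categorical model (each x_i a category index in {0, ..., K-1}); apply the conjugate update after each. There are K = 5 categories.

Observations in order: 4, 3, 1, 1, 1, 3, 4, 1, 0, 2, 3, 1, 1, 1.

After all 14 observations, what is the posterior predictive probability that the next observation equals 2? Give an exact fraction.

obs 1: x=4 → posterior Dirichlet(4/3, 5/2, 7/4, 10, 13/4)
obs 2: x=3 → posterior Dirichlet(4/3, 5/2, 7/4, 11, 13/4)
obs 3: x=1 → posterior Dirichlet(4/3, 7/2, 7/4, 11, 13/4)
obs 4: x=1 → posterior Dirichlet(4/3, 9/2, 7/4, 11, 13/4)
obs 5: x=1 → posterior Dirichlet(4/3, 11/2, 7/4, 11, 13/4)
obs 6: x=3 → posterior Dirichlet(4/3, 11/2, 7/4, 12, 13/4)
obs 7: x=4 → posterior Dirichlet(4/3, 11/2, 7/4, 12, 17/4)
obs 8: x=1 → posterior Dirichlet(4/3, 13/2, 7/4, 12, 17/4)
obs 9: x=0 → posterior Dirichlet(7/3, 13/2, 7/4, 12, 17/4)
obs 10: x=2 → posterior Dirichlet(7/3, 13/2, 11/4, 12, 17/4)
obs 11: x=3 → posterior Dirichlet(7/3, 13/2, 11/4, 13, 17/4)
obs 12: x=1 → posterior Dirichlet(7/3, 15/2, 11/4, 13, 17/4)
obs 13: x=1 → posterior Dirichlet(7/3, 17/2, 11/4, 13, 17/4)
obs 14: x=1 → posterior Dirichlet(7/3, 19/2, 11/4, 13, 17/4)

33/382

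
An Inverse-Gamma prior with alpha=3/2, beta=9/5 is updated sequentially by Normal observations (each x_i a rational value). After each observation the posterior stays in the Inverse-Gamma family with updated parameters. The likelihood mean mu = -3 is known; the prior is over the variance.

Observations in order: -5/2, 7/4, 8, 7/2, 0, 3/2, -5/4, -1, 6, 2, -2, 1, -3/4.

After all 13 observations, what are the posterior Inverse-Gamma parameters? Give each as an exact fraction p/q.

alpha=8, beta=28323/160

obs 1: x=-5/2 → posterior Inverse-Gamma(2, 77/40)
obs 2: x=7/4 → posterior Inverse-Gamma(5/2, 2113/160)
obs 3: x=8 → posterior Inverse-Gamma(3, 11793/160)
obs 4: x=7/2 → posterior Inverse-Gamma(7/2, 15173/160)
obs 5: x=0 → posterior Inverse-Gamma(4, 15893/160)
obs 6: x=3/2 → posterior Inverse-Gamma(9/2, 17513/160)
obs 7: x=-5/4 → posterior Inverse-Gamma(5, 8879/80)
obs 8: x=-1 → posterior Inverse-Gamma(11/2, 9039/80)
obs 9: x=6 → posterior Inverse-Gamma(6, 12279/80)
obs 10: x=2 → posterior Inverse-Gamma(13/2, 13279/80)
obs 11: x=-2 → posterior Inverse-Gamma(7, 13319/80)
obs 12: x=1 → posterior Inverse-Gamma(15/2, 13959/80)
obs 13: x=-3/4 → posterior Inverse-Gamma(8, 28323/160)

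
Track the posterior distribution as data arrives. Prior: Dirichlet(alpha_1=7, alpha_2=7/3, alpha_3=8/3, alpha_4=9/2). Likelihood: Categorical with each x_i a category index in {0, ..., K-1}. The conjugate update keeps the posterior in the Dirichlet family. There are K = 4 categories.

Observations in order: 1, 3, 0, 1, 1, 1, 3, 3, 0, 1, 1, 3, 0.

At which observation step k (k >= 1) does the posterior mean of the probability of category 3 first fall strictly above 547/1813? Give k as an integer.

k = 8

obs 1: x=1 → posterior Dirichlet(7, 10/3, 8/3, 9/2)
obs 2: x=3 → posterior Dirichlet(7, 10/3, 8/3, 11/2)
obs 3: x=0 → posterior Dirichlet(8, 10/3, 8/3, 11/2)
obs 4: x=1 → posterior Dirichlet(8, 13/3, 8/3, 11/2)
obs 5: x=1 → posterior Dirichlet(8, 16/3, 8/3, 11/2)
obs 6: x=1 → posterior Dirichlet(8, 19/3, 8/3, 11/2)
obs 7: x=3 → posterior Dirichlet(8, 19/3, 8/3, 13/2)
obs 8: x=3 → posterior Dirichlet(8, 19/3, 8/3, 15/2)
obs 9: x=0 → posterior Dirichlet(9, 19/3, 8/3, 15/2)
obs 10: x=1 → posterior Dirichlet(9, 22/3, 8/3, 15/2)
obs 11: x=1 → posterior Dirichlet(9, 25/3, 8/3, 15/2)
obs 12: x=3 → posterior Dirichlet(9, 25/3, 8/3, 17/2)
obs 13: x=0 → posterior Dirichlet(10, 25/3, 8/3, 17/2)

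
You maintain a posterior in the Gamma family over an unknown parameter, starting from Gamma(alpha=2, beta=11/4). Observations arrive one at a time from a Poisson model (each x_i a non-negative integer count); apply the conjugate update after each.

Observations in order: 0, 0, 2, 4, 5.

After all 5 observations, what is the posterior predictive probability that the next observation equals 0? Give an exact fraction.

24417546297445042591/118272717781982421875

obs 1: x=0 → posterior Gamma(2, 15/4)
obs 2: x=0 → posterior Gamma(2, 19/4)
obs 3: x=2 → posterior Gamma(4, 23/4)
obs 4: x=4 → posterior Gamma(8, 27/4)
obs 5: x=5 → posterior Gamma(13, 31/4)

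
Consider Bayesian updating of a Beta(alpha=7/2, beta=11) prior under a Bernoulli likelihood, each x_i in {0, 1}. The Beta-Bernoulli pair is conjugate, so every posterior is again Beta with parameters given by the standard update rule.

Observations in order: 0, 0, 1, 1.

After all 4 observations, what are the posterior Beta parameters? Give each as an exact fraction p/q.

alpha=11/2, beta=13

obs 1: x=0 → posterior Beta(7/2, 12)
obs 2: x=0 → posterior Beta(7/2, 13)
obs 3: x=1 → posterior Beta(9/2, 13)
obs 4: x=1 → posterior Beta(11/2, 13)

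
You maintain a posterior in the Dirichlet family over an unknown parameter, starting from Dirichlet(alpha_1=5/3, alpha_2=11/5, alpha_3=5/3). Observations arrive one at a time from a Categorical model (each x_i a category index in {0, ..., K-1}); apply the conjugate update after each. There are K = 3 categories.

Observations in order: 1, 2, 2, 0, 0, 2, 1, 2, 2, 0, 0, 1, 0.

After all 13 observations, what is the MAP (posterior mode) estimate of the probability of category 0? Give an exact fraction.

85/233

obs 1: x=1 → posterior Dirichlet(5/3, 16/5, 5/3)
obs 2: x=2 → posterior Dirichlet(5/3, 16/5, 8/3)
obs 3: x=2 → posterior Dirichlet(5/3, 16/5, 11/3)
obs 4: x=0 → posterior Dirichlet(8/3, 16/5, 11/3)
obs 5: x=0 → posterior Dirichlet(11/3, 16/5, 11/3)
obs 6: x=2 → posterior Dirichlet(11/3, 16/5, 14/3)
obs 7: x=1 → posterior Dirichlet(11/3, 21/5, 14/3)
obs 8: x=2 → posterior Dirichlet(11/3, 21/5, 17/3)
obs 9: x=2 → posterior Dirichlet(11/3, 21/5, 20/3)
obs 10: x=0 → posterior Dirichlet(14/3, 21/5, 20/3)
obs 11: x=0 → posterior Dirichlet(17/3, 21/5, 20/3)
obs 12: x=1 → posterior Dirichlet(17/3, 26/5, 20/3)
obs 13: x=0 → posterior Dirichlet(20/3, 26/5, 20/3)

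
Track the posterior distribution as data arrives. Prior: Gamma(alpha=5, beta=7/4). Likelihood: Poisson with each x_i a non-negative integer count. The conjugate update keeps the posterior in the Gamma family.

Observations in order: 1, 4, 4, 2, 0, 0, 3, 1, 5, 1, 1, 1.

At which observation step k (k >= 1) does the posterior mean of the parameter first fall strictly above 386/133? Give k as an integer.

k = 3

obs 1: x=1 → posterior Gamma(6, 11/4)
obs 2: x=4 → posterior Gamma(10, 15/4)
obs 3: x=4 → posterior Gamma(14, 19/4)
obs 4: x=2 → posterior Gamma(16, 23/4)
obs 5: x=0 → posterior Gamma(16, 27/4)
obs 6: x=0 → posterior Gamma(16, 31/4)
obs 7: x=3 → posterior Gamma(19, 35/4)
obs 8: x=1 → posterior Gamma(20, 39/4)
obs 9: x=5 → posterior Gamma(25, 43/4)
obs 10: x=1 → posterior Gamma(26, 47/4)
obs 11: x=1 → posterior Gamma(27, 51/4)
obs 12: x=1 → posterior Gamma(28, 55/4)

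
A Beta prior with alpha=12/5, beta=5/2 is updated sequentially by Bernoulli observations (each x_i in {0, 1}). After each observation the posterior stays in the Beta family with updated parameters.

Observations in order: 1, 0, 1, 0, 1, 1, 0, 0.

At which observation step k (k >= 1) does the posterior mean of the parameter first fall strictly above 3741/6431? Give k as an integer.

k = 6

obs 1: x=1 → posterior Beta(17/5, 5/2)
obs 2: x=0 → posterior Beta(17/5, 7/2)
obs 3: x=1 → posterior Beta(22/5, 7/2)
obs 4: x=0 → posterior Beta(22/5, 9/2)
obs 5: x=1 → posterior Beta(27/5, 9/2)
obs 6: x=1 → posterior Beta(32/5, 9/2)
obs 7: x=0 → posterior Beta(32/5, 11/2)
obs 8: x=0 → posterior Beta(32/5, 13/2)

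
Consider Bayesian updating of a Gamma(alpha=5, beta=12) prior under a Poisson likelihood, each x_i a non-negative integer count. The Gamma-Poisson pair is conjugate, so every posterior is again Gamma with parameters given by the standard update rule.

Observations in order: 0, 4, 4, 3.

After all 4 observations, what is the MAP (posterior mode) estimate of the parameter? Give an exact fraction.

15/16

obs 1: x=0 → posterior Gamma(5, 13)
obs 2: x=4 → posterior Gamma(9, 14)
obs 3: x=4 → posterior Gamma(13, 15)
obs 4: x=3 → posterior Gamma(16, 16)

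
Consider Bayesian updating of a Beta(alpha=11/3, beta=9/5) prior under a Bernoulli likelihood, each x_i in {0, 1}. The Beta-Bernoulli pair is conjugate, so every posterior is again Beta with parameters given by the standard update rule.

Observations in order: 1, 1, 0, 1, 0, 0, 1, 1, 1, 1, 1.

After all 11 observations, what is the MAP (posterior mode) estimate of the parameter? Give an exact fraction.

obs 1: x=1 → posterior Beta(14/3, 9/5)
obs 2: x=1 → posterior Beta(17/3, 9/5)
obs 3: x=0 → posterior Beta(17/3, 14/5)
obs 4: x=1 → posterior Beta(20/3, 14/5)
obs 5: x=0 → posterior Beta(20/3, 19/5)
obs 6: x=0 → posterior Beta(20/3, 24/5)
obs 7: x=1 → posterior Beta(23/3, 24/5)
obs 8: x=1 → posterior Beta(26/3, 24/5)
obs 9: x=1 → posterior Beta(29/3, 24/5)
obs 10: x=1 → posterior Beta(32/3, 24/5)
obs 11: x=1 → posterior Beta(35/3, 24/5)

160/217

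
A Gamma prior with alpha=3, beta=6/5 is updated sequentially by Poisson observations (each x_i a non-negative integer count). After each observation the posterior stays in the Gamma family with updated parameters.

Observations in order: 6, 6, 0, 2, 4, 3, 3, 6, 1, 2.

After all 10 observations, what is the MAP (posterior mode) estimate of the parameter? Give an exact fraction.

obs 1: x=6 → posterior Gamma(9, 11/5)
obs 2: x=6 → posterior Gamma(15, 16/5)
obs 3: x=0 → posterior Gamma(15, 21/5)
obs 4: x=2 → posterior Gamma(17, 26/5)
obs 5: x=4 → posterior Gamma(21, 31/5)
obs 6: x=3 → posterior Gamma(24, 36/5)
obs 7: x=3 → posterior Gamma(27, 41/5)
obs 8: x=6 → posterior Gamma(33, 46/5)
obs 9: x=1 → posterior Gamma(34, 51/5)
obs 10: x=2 → posterior Gamma(36, 56/5)

25/8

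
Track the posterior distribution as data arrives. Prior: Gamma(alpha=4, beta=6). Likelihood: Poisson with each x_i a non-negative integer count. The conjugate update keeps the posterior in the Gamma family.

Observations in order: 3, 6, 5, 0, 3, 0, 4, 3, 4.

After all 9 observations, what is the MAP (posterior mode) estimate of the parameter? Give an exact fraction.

obs 1: x=3 → posterior Gamma(7, 7)
obs 2: x=6 → posterior Gamma(13, 8)
obs 3: x=5 → posterior Gamma(18, 9)
obs 4: x=0 → posterior Gamma(18, 10)
obs 5: x=3 → posterior Gamma(21, 11)
obs 6: x=0 → posterior Gamma(21, 12)
obs 7: x=4 → posterior Gamma(25, 13)
obs 8: x=3 → posterior Gamma(28, 14)
obs 9: x=4 → posterior Gamma(32, 15)

31/15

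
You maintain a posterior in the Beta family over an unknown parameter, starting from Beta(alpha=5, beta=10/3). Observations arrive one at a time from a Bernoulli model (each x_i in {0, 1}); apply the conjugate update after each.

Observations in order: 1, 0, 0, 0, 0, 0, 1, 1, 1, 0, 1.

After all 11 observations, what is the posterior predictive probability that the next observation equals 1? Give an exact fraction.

15/29

obs 1: x=1 → posterior Beta(6, 10/3)
obs 2: x=0 → posterior Beta(6, 13/3)
obs 3: x=0 → posterior Beta(6, 16/3)
obs 4: x=0 → posterior Beta(6, 19/3)
obs 5: x=0 → posterior Beta(6, 22/3)
obs 6: x=0 → posterior Beta(6, 25/3)
obs 7: x=1 → posterior Beta(7, 25/3)
obs 8: x=1 → posterior Beta(8, 25/3)
obs 9: x=1 → posterior Beta(9, 25/3)
obs 10: x=0 → posterior Beta(9, 28/3)
obs 11: x=1 → posterior Beta(10, 28/3)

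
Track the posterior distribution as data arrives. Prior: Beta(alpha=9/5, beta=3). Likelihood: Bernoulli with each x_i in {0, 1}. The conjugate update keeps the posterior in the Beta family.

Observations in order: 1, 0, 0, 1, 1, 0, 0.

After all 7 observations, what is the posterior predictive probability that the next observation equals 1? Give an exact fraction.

obs 1: x=1 → posterior Beta(14/5, 3)
obs 2: x=0 → posterior Beta(14/5, 4)
obs 3: x=0 → posterior Beta(14/5, 5)
obs 4: x=1 → posterior Beta(19/5, 5)
obs 5: x=1 → posterior Beta(24/5, 5)
obs 6: x=0 → posterior Beta(24/5, 6)
obs 7: x=0 → posterior Beta(24/5, 7)

24/59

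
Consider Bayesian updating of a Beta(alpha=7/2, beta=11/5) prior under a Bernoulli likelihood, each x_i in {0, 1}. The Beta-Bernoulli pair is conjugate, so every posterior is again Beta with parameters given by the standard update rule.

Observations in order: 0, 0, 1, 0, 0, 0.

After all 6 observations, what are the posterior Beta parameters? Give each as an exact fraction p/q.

obs 1: x=0 → posterior Beta(7/2, 16/5)
obs 2: x=0 → posterior Beta(7/2, 21/5)
obs 3: x=1 → posterior Beta(9/2, 21/5)
obs 4: x=0 → posterior Beta(9/2, 26/5)
obs 5: x=0 → posterior Beta(9/2, 31/5)
obs 6: x=0 → posterior Beta(9/2, 36/5)

alpha=9/2, beta=36/5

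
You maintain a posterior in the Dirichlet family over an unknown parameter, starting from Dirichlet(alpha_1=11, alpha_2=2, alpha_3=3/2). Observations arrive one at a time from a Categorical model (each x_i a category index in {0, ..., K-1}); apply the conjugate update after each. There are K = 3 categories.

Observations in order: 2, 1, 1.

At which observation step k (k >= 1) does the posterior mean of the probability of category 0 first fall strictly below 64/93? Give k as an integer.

k = 2

obs 1: x=2 → posterior Dirichlet(11, 2, 5/2)
obs 2: x=1 → posterior Dirichlet(11, 3, 5/2)
obs 3: x=1 → posterior Dirichlet(11, 4, 5/2)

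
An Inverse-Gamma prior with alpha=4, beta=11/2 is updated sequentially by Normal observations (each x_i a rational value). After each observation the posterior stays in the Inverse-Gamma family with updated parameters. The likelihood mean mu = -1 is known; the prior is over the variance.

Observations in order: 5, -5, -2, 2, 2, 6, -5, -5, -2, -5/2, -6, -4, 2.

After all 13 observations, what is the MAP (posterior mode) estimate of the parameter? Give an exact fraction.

obs 1: x=5 → posterior Inverse-Gamma(9/2, 47/2)
obs 2: x=-5 → posterior Inverse-Gamma(5, 63/2)
obs 3: x=-2 → posterior Inverse-Gamma(11/2, 32)
obs 4: x=2 → posterior Inverse-Gamma(6, 73/2)
obs 5: x=2 → posterior Inverse-Gamma(13/2, 41)
obs 6: x=6 → posterior Inverse-Gamma(7, 131/2)
obs 7: x=-5 → posterior Inverse-Gamma(15/2, 147/2)
obs 8: x=-5 → posterior Inverse-Gamma(8, 163/2)
obs 9: x=-2 → posterior Inverse-Gamma(17/2, 82)
obs 10: x=-5/2 → posterior Inverse-Gamma(9, 665/8)
obs 11: x=-6 → posterior Inverse-Gamma(19/2, 765/8)
obs 12: x=-4 → posterior Inverse-Gamma(10, 801/8)
obs 13: x=2 → posterior Inverse-Gamma(21/2, 837/8)

837/92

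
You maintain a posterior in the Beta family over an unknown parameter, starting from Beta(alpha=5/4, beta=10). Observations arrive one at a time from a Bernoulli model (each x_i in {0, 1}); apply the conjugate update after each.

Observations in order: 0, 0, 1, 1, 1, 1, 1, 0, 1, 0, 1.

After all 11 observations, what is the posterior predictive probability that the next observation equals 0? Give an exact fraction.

56/89

obs 1: x=0 → posterior Beta(5/4, 11)
obs 2: x=0 → posterior Beta(5/4, 12)
obs 3: x=1 → posterior Beta(9/4, 12)
obs 4: x=1 → posterior Beta(13/4, 12)
obs 5: x=1 → posterior Beta(17/4, 12)
obs 6: x=1 → posterior Beta(21/4, 12)
obs 7: x=1 → posterior Beta(25/4, 12)
obs 8: x=0 → posterior Beta(25/4, 13)
obs 9: x=1 → posterior Beta(29/4, 13)
obs 10: x=0 → posterior Beta(29/4, 14)
obs 11: x=1 → posterior Beta(33/4, 14)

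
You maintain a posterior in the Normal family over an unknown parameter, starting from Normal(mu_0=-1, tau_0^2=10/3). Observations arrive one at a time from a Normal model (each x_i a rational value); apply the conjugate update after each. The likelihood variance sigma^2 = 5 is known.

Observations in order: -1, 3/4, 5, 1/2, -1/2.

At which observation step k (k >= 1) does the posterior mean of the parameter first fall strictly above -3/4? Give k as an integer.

obs 1: x=-1 → posterior Normal(-1, 2)
obs 2: x=3/4 → posterior Normal(-1/2, 10/7)
obs 3: x=5 → posterior Normal(13/18, 10/9)
obs 4: x=1/2 → posterior Normal(15/22, 10/11)
obs 5: x=-1/2 → posterior Normal(1/2, 10/13)

k = 2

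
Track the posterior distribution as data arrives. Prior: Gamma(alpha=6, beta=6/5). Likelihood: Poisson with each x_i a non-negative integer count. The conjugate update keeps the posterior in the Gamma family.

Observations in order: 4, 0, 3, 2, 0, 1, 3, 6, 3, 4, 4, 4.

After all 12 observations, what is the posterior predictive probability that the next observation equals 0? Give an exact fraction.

obs 1: x=4 → posterior Gamma(10, 11/5)
obs 2: x=0 → posterior Gamma(10, 16/5)
obs 3: x=3 → posterior Gamma(13, 21/5)
obs 4: x=2 → posterior Gamma(15, 26/5)
obs 5: x=0 → posterior Gamma(15, 31/5)
obs 6: x=1 → posterior Gamma(16, 36/5)
obs 7: x=3 → posterior Gamma(19, 41/5)
obs 8: x=6 → posterior Gamma(25, 46/5)
obs 9: x=3 → posterior Gamma(28, 51/5)
obs 10: x=4 → posterior Gamma(32, 56/5)
obs 11: x=4 → posterior Gamma(36, 61/5)
obs 12: x=4 → posterior Gamma(40, 66/5)

6050028516397248981960722390537902646790820926130894685283493395327614976/112288155707690524284921569184047598526949432199996966253201749159632164801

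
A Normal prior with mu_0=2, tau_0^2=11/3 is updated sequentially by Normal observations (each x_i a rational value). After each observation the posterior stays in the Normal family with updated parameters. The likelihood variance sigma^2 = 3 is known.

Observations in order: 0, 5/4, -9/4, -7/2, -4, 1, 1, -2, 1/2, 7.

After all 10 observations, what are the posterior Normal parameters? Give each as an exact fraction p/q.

obs 1: x=0 → posterior Normal(9/10, 33/20)
obs 2: x=5/4 → posterior Normal(127/124, 33/31)
obs 3: x=-9/4 → posterior Normal(1/6, 11/14)
obs 4: x=-7/2 → posterior Normal(-63/106, 33/53)
obs 5: x=-4 → posterior Normal(-151/128, 33/64)
obs 6: x=1 → posterior Normal(-43/50, 11/25)
obs 7: x=1 → posterior Normal(-107/172, 33/86)
obs 8: x=-2 → posterior Normal(-151/194, 33/97)
obs 9: x=1/2 → posterior Normal(-35/54, 11/36)
obs 10: x=7 → posterior Normal(1/17, 33/119)

mu_0=1/17, tau_0^2=33/119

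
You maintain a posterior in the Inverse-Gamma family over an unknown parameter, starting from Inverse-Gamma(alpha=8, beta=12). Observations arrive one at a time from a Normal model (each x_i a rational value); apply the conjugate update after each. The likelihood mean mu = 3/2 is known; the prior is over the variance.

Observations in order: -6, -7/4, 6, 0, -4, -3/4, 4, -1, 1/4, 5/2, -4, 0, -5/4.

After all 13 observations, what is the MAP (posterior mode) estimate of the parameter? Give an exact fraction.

obs 1: x=-6 → posterior Inverse-Gamma(17/2, 321/8)
obs 2: x=-7/4 → posterior Inverse-Gamma(9, 1453/32)
obs 3: x=6 → posterior Inverse-Gamma(19/2, 1777/32)
obs 4: x=0 → posterior Inverse-Gamma(10, 1813/32)
obs 5: x=-4 → posterior Inverse-Gamma(21/2, 2297/32)
obs 6: x=-3/4 → posterior Inverse-Gamma(11, 1189/16)
obs 7: x=4 → posterior Inverse-Gamma(23/2, 1239/16)
obs 8: x=-1 → posterior Inverse-Gamma(12, 1289/16)
obs 9: x=1/4 → posterior Inverse-Gamma(25/2, 2603/32)
obs 10: x=5/2 → posterior Inverse-Gamma(13, 2619/32)
obs 11: x=-4 → posterior Inverse-Gamma(27/2, 3103/32)
obs 12: x=0 → posterior Inverse-Gamma(14, 3139/32)
obs 13: x=-5/4 → posterior Inverse-Gamma(29/2, 815/8)

815/124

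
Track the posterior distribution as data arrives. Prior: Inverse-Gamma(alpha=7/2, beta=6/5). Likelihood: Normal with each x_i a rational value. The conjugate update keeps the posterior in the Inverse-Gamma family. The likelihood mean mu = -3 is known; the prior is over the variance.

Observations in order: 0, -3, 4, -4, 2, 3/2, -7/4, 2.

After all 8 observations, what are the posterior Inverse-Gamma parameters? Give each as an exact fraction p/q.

alpha=15/2, beta=10657/160

obs 1: x=0 → posterior Inverse-Gamma(4, 57/10)
obs 2: x=-3 → posterior Inverse-Gamma(9/2, 57/10)
obs 3: x=4 → posterior Inverse-Gamma(5, 151/5)
obs 4: x=-4 → posterior Inverse-Gamma(11/2, 307/10)
obs 5: x=2 → posterior Inverse-Gamma(6, 216/5)
obs 6: x=3/2 → posterior Inverse-Gamma(13/2, 2133/40)
obs 7: x=-7/4 → posterior Inverse-Gamma(7, 8657/160)
obs 8: x=2 → posterior Inverse-Gamma(15/2, 10657/160)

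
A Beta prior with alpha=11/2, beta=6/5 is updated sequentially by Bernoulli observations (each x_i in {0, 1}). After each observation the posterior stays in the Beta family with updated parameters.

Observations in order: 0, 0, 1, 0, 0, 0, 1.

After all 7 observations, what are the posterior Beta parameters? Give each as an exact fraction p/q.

obs 1: x=0 → posterior Beta(11/2, 11/5)
obs 2: x=0 → posterior Beta(11/2, 16/5)
obs 3: x=1 → posterior Beta(13/2, 16/5)
obs 4: x=0 → posterior Beta(13/2, 21/5)
obs 5: x=0 → posterior Beta(13/2, 26/5)
obs 6: x=0 → posterior Beta(13/2, 31/5)
obs 7: x=1 → posterior Beta(15/2, 31/5)

alpha=15/2, beta=31/5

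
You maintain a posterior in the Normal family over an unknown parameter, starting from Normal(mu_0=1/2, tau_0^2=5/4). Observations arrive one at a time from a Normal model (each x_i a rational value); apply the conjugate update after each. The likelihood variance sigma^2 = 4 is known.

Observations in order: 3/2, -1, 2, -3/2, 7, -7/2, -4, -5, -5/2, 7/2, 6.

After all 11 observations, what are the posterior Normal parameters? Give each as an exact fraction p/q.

obs 1: x=3/2 → posterior Normal(31/42, 20/21)
obs 2: x=-1 → posterior Normal(21/52, 10/13)
obs 3: x=2 → posterior Normal(41/62, 20/31)
obs 4: x=-3/2 → posterior Normal(13/36, 5/9)
obs 5: x=7 → posterior Normal(48/41, 20/41)
obs 6: x=-7/2 → posterior Normal(61/92, 10/23)
obs 7: x=-4 → posterior Normal(7/34, 20/51)
obs 8: x=-5 → posterior Normal(-29/112, 5/14)
obs 9: x=-5/2 → posterior Normal(-27/61, 20/61)
obs 10: x=7/2 → posterior Normal(-19/132, 10/33)
obs 11: x=6 → posterior Normal(41/142, 20/71)

mu_0=41/142, tau_0^2=20/71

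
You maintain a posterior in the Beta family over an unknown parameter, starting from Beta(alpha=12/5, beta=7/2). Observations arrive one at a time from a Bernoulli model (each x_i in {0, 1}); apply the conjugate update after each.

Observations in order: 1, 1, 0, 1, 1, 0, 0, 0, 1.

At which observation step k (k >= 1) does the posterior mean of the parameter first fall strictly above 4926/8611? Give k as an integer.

k = 5

obs 1: x=1 → posterior Beta(17/5, 7/2)
obs 2: x=1 → posterior Beta(22/5, 7/2)
obs 3: x=0 → posterior Beta(22/5, 9/2)
obs 4: x=1 → posterior Beta(27/5, 9/2)
obs 5: x=1 → posterior Beta(32/5, 9/2)
obs 6: x=0 → posterior Beta(32/5, 11/2)
obs 7: x=0 → posterior Beta(32/5, 13/2)
obs 8: x=0 → posterior Beta(32/5, 15/2)
obs 9: x=1 → posterior Beta(37/5, 15/2)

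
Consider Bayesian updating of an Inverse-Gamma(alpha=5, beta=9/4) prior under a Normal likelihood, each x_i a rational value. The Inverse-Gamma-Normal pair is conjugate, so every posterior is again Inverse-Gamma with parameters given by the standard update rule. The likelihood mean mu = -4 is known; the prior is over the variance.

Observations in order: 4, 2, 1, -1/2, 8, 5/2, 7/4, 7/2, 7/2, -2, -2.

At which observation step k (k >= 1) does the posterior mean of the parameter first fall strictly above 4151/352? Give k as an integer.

k = 4

obs 1: x=4 → posterior Inverse-Gamma(11/2, 137/4)
obs 2: x=2 → posterior Inverse-Gamma(6, 209/4)
obs 3: x=1 → posterior Inverse-Gamma(13/2, 259/4)
obs 4: x=-1/2 → posterior Inverse-Gamma(7, 567/8)
obs 5: x=8 → posterior Inverse-Gamma(15/2, 1143/8)
obs 6: x=5/2 → posterior Inverse-Gamma(8, 164)
obs 7: x=7/4 → posterior Inverse-Gamma(17/2, 5777/32)
obs 8: x=7/2 → posterior Inverse-Gamma(9, 6677/32)
obs 9: x=7/2 → posterior Inverse-Gamma(19/2, 7577/32)
obs 10: x=-2 → posterior Inverse-Gamma(10, 7641/32)
obs 11: x=-2 → posterior Inverse-Gamma(21/2, 7705/32)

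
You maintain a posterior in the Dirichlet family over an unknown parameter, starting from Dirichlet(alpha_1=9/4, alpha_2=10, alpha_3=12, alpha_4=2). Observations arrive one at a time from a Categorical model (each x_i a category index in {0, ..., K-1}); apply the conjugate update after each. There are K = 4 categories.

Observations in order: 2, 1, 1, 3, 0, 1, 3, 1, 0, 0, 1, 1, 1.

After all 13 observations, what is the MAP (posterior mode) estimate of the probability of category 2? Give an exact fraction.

16/47

obs 1: x=2 → posterior Dirichlet(9/4, 10, 13, 2)
obs 2: x=1 → posterior Dirichlet(9/4, 11, 13, 2)
obs 3: x=1 → posterior Dirichlet(9/4, 12, 13, 2)
obs 4: x=3 → posterior Dirichlet(9/4, 12, 13, 3)
obs 5: x=0 → posterior Dirichlet(13/4, 12, 13, 3)
obs 6: x=1 → posterior Dirichlet(13/4, 13, 13, 3)
obs 7: x=3 → posterior Dirichlet(13/4, 13, 13, 4)
obs 8: x=1 → posterior Dirichlet(13/4, 14, 13, 4)
obs 9: x=0 → posterior Dirichlet(17/4, 14, 13, 4)
obs 10: x=0 → posterior Dirichlet(21/4, 14, 13, 4)
obs 11: x=1 → posterior Dirichlet(21/4, 15, 13, 4)
obs 12: x=1 → posterior Dirichlet(21/4, 16, 13, 4)
obs 13: x=1 → posterior Dirichlet(21/4, 17, 13, 4)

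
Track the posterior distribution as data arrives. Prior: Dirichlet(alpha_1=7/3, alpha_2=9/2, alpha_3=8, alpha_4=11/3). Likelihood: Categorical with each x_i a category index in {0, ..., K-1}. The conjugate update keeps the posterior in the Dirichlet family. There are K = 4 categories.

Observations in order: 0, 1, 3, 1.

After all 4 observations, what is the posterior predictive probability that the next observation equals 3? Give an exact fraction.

28/135

obs 1: x=0 → posterior Dirichlet(10/3, 9/2, 8, 11/3)
obs 2: x=1 → posterior Dirichlet(10/3, 11/2, 8, 11/3)
obs 3: x=3 → posterior Dirichlet(10/3, 11/2, 8, 14/3)
obs 4: x=1 → posterior Dirichlet(10/3, 13/2, 8, 14/3)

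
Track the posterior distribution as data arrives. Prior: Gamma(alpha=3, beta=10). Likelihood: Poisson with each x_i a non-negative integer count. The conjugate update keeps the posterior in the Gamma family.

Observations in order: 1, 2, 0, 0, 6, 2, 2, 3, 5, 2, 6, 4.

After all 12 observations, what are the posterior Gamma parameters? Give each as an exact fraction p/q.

alpha=36, beta=22

obs 1: x=1 → posterior Gamma(4, 11)
obs 2: x=2 → posterior Gamma(6, 12)
obs 3: x=0 → posterior Gamma(6, 13)
obs 4: x=0 → posterior Gamma(6, 14)
obs 5: x=6 → posterior Gamma(12, 15)
obs 6: x=2 → posterior Gamma(14, 16)
obs 7: x=2 → posterior Gamma(16, 17)
obs 8: x=3 → posterior Gamma(19, 18)
obs 9: x=5 → posterior Gamma(24, 19)
obs 10: x=2 → posterior Gamma(26, 20)
obs 11: x=6 → posterior Gamma(32, 21)
obs 12: x=4 → posterior Gamma(36, 22)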